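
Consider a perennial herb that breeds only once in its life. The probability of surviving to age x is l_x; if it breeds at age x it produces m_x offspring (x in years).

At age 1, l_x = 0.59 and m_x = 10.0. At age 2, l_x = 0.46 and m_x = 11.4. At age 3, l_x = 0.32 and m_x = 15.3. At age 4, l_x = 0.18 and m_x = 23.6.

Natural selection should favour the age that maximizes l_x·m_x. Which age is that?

Expected offspring if breeding at age x = l_x × m_x:
  age 1: 0.59 × 10.0 = 5.900
  age 2: 0.46 × 11.4 = 5.244
  age 3: 0.32 × 15.3 = 4.896
  age 4: 0.18 × 23.6 = 4.248
Maximum at age 1 (5.900).

1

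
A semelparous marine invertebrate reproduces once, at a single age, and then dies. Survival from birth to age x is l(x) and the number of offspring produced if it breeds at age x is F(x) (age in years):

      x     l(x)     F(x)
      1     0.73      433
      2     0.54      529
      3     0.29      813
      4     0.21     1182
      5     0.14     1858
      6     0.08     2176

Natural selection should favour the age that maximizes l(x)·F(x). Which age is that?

1

Expected offspring if breeding at age x = l(x) × F(x):
  age 1: 0.73 × 433 = 316.090
  age 2: 0.54 × 529 = 285.660
  age 3: 0.29 × 813 = 235.770
  age 4: 0.21 × 1182 = 248.220
  age 5: 0.14 × 1858 = 260.120
  age 6: 0.08 × 2176 = 174.080
Maximum at age 1 (316.090).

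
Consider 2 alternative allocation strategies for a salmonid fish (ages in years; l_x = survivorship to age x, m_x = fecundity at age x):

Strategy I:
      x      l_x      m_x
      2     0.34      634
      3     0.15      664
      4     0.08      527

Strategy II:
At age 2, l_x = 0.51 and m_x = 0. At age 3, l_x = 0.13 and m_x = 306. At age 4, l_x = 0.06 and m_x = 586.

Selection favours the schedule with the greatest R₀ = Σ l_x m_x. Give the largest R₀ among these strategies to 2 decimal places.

Strategy I: R₀ = 0.34×634 + 0.15×664 + 0.08×527 = 357.3200
Strategy II: R₀ = 0.51×0 + 0.13×306 + 0.06×586 = 74.9400
Highest R₀: strategy I with 357.3200.

357.32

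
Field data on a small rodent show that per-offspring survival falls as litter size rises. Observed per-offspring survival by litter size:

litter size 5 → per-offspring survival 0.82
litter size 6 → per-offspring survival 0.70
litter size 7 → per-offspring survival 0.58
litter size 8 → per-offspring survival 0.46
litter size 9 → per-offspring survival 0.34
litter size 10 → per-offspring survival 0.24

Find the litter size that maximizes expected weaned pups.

6

Expected weaned pups = c × s(c):
  c=5: 5 × 0.82 = 4.100
  c=6: 6 × 0.70 = 4.200
  c=7: 7 × 0.58 = 4.060
  c=8: 8 × 0.46 = 3.680
  c=9: 9 × 0.34 = 3.060
  c=10: 10 × 0.24 = 2.400
Maximum at c = 6 (4.200 weaned pups).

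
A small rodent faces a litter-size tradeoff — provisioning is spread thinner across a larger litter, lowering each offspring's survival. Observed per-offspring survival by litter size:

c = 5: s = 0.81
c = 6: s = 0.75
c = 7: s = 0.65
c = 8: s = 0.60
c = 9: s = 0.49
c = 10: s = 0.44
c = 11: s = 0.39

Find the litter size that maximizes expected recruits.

8

Expected recruits = c × s(c):
  c=5: 5 × 0.81 = 4.050
  c=6: 6 × 0.75 = 4.500
  c=7: 7 × 0.65 = 4.550
  c=8: 8 × 0.60 = 4.800
  c=9: 9 × 0.49 = 4.410
  c=10: 10 × 0.44 = 4.400
  c=11: 11 × 0.39 = 4.290
Maximum at c = 8 (4.800 recruits).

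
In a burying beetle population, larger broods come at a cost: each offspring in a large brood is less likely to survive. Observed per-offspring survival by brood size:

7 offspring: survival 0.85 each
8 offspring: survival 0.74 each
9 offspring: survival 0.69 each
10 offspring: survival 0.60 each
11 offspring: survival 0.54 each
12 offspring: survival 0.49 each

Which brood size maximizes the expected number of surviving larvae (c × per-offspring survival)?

9

Expected surviving larvae = c × s(c):
  c=7: 7 × 0.85 = 5.950
  c=8: 8 × 0.74 = 5.920
  c=9: 9 × 0.69 = 6.210
  c=10: 10 × 0.60 = 6.000
  c=11: 11 × 0.54 = 5.940
  c=12: 12 × 0.49 = 5.880
Maximum at c = 9 (6.210 surviving larvae).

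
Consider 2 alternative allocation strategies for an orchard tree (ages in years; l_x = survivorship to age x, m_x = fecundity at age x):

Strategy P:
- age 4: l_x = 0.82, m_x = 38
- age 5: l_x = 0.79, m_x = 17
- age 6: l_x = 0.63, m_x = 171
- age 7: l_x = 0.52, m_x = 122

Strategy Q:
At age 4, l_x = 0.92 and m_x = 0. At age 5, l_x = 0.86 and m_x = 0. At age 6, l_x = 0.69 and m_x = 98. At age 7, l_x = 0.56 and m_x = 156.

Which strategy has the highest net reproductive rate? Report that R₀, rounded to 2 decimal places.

215.76

Strategy P: R₀ = 0.82×38 + 0.79×17 + 0.63×171 + 0.52×122 = 215.7600
Strategy Q: R₀ = 0.92×0 + 0.86×0 + 0.69×98 + 0.56×156 = 154.9800
Highest R₀: strategy P with 215.7600.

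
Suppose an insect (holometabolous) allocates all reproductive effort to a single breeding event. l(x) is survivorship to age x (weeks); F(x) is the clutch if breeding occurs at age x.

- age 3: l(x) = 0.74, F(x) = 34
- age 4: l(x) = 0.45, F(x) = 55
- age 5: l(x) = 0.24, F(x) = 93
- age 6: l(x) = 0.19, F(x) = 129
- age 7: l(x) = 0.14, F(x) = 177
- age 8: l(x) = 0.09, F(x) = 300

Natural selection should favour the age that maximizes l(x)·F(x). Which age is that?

Expected offspring if breeding at age x = l(x) × F(x):
  age 3: 0.74 × 34 = 25.160
  age 4: 0.45 × 55 = 24.750
  age 5: 0.24 × 93 = 22.320
  age 6: 0.19 × 129 = 24.510
  age 7: 0.14 × 177 = 24.780
  age 8: 0.09 × 300 = 27.000
Maximum at age 8 (27.000).

8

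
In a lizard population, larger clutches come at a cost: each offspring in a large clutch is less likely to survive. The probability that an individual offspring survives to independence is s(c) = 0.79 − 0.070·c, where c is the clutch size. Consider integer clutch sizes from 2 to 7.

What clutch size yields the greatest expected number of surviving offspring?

6

Expected surviving offspring = c × s(c):
  c=2: 2 × 0.650 = 1.300
  c=3: 3 × 0.580 = 1.740
  c=4: 4 × 0.510 = 2.040
  c=5: 5 × 0.440 = 2.200
  c=6: 6 × 0.370 = 2.220
  c=7: 7 × 0.300 = 2.100
Maximum at c = 6 (2.220 surviving offspring).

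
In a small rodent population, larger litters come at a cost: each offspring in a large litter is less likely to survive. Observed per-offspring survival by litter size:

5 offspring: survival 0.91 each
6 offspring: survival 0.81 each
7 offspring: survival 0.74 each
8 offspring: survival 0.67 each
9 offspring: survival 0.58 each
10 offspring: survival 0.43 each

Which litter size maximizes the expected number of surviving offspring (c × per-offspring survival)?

8

Expected surviving offspring = c × s(c):
  c=5: 5 × 0.91 = 4.550
  c=6: 6 × 0.81 = 4.860
  c=7: 7 × 0.74 = 5.180
  c=8: 8 × 0.67 = 5.360
  c=9: 9 × 0.58 = 5.220
  c=10: 10 × 0.43 = 4.300
Maximum at c = 8 (5.360 surviving offspring).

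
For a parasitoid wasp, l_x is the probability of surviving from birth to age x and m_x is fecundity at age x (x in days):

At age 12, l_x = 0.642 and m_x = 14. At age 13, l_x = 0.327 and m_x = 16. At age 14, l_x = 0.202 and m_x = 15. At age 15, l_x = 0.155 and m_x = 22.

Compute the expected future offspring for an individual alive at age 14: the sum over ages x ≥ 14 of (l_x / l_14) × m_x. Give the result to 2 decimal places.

l_14 = 0.202. Conditional survival from age 14 to x is l_x / l_14.
  x=14: (0.202/0.202) × 15 = 15.0000
  x=15: (0.155/0.202) × 22 = 16.8812
Sum = 15.0000 + 16.8812 = 31.8812

31.88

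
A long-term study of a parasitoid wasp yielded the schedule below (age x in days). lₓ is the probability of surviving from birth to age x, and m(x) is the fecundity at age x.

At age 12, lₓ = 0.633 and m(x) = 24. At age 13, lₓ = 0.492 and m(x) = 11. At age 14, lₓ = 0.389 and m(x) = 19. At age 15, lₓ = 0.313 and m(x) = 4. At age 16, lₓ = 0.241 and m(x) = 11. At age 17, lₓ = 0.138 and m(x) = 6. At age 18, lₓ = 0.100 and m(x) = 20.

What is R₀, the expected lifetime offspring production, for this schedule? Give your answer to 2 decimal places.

R₀ = Σ lₓ m(x):
  age 12: 0.633 × 24 = 15.1920
  age 13: 0.492 × 11 = 5.4120
  age 14: 0.389 × 19 = 7.3910
  age 15: 0.313 × 4 = 1.2520
  age 16: 0.241 × 11 = 2.6510
  age 17: 0.138 × 6 = 0.8280
  age 18: 0.100 × 20 = 2.0000
R₀ = 15.1920 + 5.4120 + 7.3910 + 1.2520 + 2.6510 + 0.8280 + 2.0000 = 34.7260

34.73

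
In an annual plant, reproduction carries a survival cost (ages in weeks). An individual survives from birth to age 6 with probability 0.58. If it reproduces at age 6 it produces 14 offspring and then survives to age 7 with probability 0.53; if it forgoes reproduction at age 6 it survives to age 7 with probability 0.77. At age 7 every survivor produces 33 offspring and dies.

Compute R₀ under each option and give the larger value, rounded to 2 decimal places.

18.26

breed at age 6: R₀ = 0.58 × (14 + 0.53 × 33) = 0.58 × 31.4900 = 18.2642
delay to age 7: R₀ = 0.58 × (0.77 × 33) = 0.58 × 25.4100 = 14.7378
Higher: breed at age 6 (18.2642).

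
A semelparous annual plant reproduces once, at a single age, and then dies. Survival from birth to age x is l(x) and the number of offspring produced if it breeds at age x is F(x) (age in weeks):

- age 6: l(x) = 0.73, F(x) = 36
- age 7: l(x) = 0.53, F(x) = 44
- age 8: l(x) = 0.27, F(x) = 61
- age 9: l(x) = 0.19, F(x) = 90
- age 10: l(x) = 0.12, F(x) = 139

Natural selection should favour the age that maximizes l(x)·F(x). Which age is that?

6

Expected offspring if breeding at age x = l(x) × F(x):
  age 6: 0.73 × 36 = 26.280
  age 7: 0.53 × 44 = 23.320
  age 8: 0.27 × 61 = 16.470
  age 9: 0.19 × 90 = 17.100
  age 10: 0.12 × 139 = 16.680
Maximum at age 6 (26.280).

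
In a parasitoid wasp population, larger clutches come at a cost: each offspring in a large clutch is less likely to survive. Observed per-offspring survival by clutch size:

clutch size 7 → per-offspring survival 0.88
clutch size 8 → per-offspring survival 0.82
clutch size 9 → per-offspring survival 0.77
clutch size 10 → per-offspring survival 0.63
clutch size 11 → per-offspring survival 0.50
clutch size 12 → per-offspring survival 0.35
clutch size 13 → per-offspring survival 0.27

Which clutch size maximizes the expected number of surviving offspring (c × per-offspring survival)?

Expected surviving offspring = c × s(c):
  c=7: 7 × 0.88 = 6.160
  c=8: 8 × 0.82 = 6.560
  c=9: 9 × 0.77 = 6.930
  c=10: 10 × 0.63 = 6.300
  c=11: 11 × 0.50 = 5.500
  c=12: 12 × 0.35 = 4.200
  c=13: 13 × 0.27 = 3.510
Maximum at c = 9 (6.930 surviving offspring).

9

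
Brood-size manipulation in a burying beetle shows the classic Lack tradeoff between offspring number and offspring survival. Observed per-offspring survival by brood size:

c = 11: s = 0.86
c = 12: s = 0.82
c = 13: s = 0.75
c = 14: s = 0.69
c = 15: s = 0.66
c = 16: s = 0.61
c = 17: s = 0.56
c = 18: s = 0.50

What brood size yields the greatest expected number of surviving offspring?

Expected surviving offspring = c × s(c):
  c=11: 11 × 0.86 = 9.460
  c=12: 12 × 0.82 = 9.840
  c=13: 13 × 0.75 = 9.750
  c=14: 14 × 0.69 = 9.660
  c=15: 15 × 0.66 = 9.900
  c=16: 16 × 0.61 = 9.760
  c=17: 17 × 0.56 = 9.520
  c=18: 18 × 0.50 = 9.000
Maximum at c = 15 (9.900 surviving offspring).

15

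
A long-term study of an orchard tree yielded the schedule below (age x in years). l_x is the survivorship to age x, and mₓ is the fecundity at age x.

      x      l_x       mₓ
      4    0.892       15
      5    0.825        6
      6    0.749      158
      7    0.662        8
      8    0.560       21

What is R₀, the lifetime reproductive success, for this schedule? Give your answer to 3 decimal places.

R₀ = Σ l_x mₓ:
  age 4: 0.892 × 15 = 13.3800
  age 5: 0.825 × 6 = 4.9500
  age 6: 0.749 × 158 = 118.3420
  age 7: 0.662 × 8 = 5.2960
  age 8: 0.560 × 21 = 11.7600
R₀ = 13.3800 + 4.9500 + 118.3420 + 5.2960 + 11.7600 = 153.7280

153.728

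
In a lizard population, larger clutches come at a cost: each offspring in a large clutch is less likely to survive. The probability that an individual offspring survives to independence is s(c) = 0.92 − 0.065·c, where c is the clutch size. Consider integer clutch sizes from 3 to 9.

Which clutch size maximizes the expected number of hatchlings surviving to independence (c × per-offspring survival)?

7

Expected hatchlings surviving to independence = c × s(c):
  c=3: 3 × 0.725 = 2.175
  c=4: 4 × 0.660 = 2.640
  c=5: 5 × 0.595 = 2.975
  c=6: 6 × 0.530 = 3.180
  c=7: 7 × 0.465 = 3.255
  c=8: 8 × 0.400 = 3.200
  c=9: 9 × 0.335 = 3.015
Maximum at c = 7 (3.255 hatchlings surviving to independence).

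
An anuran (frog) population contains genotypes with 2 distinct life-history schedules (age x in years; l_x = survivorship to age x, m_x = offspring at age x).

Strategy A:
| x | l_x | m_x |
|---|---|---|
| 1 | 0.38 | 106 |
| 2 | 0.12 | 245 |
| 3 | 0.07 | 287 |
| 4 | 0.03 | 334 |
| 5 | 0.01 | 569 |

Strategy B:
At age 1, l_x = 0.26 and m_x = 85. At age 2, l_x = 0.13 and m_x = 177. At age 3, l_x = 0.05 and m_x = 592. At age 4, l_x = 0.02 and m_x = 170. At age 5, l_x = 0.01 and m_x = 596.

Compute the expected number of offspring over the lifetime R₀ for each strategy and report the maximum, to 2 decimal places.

105.48

Strategy A: R₀ = 0.38×106 + 0.12×245 + 0.07×287 + 0.03×334 + 0.01×569 = 105.4800
Strategy B: R₀ = 0.26×85 + 0.13×177 + 0.05×592 + 0.02×170 + 0.01×596 = 84.0700
Highest R₀: strategy A with 105.4800.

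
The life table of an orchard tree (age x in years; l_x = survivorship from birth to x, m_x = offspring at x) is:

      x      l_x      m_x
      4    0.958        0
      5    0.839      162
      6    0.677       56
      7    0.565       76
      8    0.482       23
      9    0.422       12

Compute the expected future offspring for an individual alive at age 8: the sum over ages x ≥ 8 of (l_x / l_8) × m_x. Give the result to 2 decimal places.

33.51

l_8 = 0.482. Conditional survival from age 8 to x is l_x / l_8.
  x=8: (0.482/0.482) × 23 = 23.0000
  x=9: (0.422/0.482) × 12 = 10.5062
Sum = 23.0000 + 10.5062 = 33.5062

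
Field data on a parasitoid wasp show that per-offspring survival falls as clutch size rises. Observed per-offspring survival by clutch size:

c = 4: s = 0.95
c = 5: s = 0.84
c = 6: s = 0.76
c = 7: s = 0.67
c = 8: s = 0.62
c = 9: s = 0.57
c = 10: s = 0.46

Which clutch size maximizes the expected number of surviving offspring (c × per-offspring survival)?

Expected surviving offspring = c × s(c):
  c=4: 4 × 0.95 = 3.800
  c=5: 5 × 0.84 = 4.200
  c=6: 6 × 0.76 = 4.560
  c=7: 7 × 0.67 = 4.690
  c=8: 8 × 0.62 = 4.960
  c=9: 9 × 0.57 = 5.130
  c=10: 10 × 0.46 = 4.600
Maximum at c = 9 (5.130 surviving offspring).

9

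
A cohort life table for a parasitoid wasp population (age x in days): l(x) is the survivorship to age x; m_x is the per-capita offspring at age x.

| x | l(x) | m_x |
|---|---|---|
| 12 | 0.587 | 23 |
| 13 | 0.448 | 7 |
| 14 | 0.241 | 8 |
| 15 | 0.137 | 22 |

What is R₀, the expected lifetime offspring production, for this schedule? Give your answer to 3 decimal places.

21.579

R₀ = Σ l(x) m_x:
  age 12: 0.587 × 23 = 13.5010
  age 13: 0.448 × 7 = 3.1360
  age 14: 0.241 × 8 = 1.9280
  age 15: 0.137 × 22 = 3.0140
R₀ = 13.5010 + 3.1360 + 1.9280 + 3.0140 = 21.5790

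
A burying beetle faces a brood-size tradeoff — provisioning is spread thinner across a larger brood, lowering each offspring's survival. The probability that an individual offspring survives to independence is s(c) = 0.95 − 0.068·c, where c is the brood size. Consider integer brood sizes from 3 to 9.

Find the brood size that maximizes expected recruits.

Expected recruits = c × s(c):
  c=3: 3 × 0.746 = 2.238
  c=4: 4 × 0.678 = 2.712
  c=5: 5 × 0.610 = 3.050
  c=6: 6 × 0.542 = 3.252
  c=7: 7 × 0.474 = 3.318
  c=8: 8 × 0.406 = 3.248
  c=9: 9 × 0.338 = 3.042
Maximum at c = 7 (3.318 recruits).

7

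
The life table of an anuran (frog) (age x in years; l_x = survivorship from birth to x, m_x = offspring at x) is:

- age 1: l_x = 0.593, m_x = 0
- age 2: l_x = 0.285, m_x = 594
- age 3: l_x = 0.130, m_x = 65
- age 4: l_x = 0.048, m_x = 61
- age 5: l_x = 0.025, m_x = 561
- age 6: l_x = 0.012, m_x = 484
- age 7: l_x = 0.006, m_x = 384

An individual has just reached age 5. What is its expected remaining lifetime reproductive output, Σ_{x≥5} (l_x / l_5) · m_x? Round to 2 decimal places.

l_5 = 0.025. Conditional survival from age 5 to x is l_x / l_5.
  x=5: (0.025/0.025) × 561 = 561.0000
  x=6: (0.012/0.025) × 484 = 232.3200
  x=7: (0.006/0.025) × 384 = 92.1600
Sum = 561.0000 + 232.3200 + 92.1600 = 885.4800

885.48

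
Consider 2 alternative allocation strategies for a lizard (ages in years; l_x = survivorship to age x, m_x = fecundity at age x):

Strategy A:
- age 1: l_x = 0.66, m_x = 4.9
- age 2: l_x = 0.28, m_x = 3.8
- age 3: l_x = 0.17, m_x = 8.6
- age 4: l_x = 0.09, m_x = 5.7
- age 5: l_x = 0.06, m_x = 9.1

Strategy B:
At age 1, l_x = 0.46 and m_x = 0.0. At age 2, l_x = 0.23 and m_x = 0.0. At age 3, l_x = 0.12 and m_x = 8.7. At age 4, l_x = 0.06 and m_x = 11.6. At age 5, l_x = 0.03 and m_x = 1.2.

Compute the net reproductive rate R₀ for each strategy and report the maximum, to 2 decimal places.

Strategy A: R₀ = 0.66×4.9 + 0.28×3.8 + 0.17×8.6 + 0.09×5.7 + 0.06×9.1 = 6.8190
Strategy B: R₀ = 0.46×0.0 + 0.23×0.0 + 0.12×8.7 + 0.06×11.6 + 0.03×1.2 = 1.7760
Highest R₀: strategy A with 6.8190.

6.82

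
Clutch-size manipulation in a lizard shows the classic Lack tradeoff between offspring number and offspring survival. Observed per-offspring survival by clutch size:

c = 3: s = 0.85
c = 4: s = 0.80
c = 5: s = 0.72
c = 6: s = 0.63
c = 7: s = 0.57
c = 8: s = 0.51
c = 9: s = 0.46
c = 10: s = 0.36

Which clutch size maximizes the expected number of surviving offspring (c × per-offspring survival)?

9

Expected surviving offspring = c × s(c):
  c=3: 3 × 0.85 = 2.550
  c=4: 4 × 0.80 = 3.200
  c=5: 5 × 0.72 = 3.600
  c=6: 6 × 0.63 = 3.780
  c=7: 7 × 0.57 = 3.990
  c=8: 8 × 0.51 = 4.080
  c=9: 9 × 0.46 = 4.140
  c=10: 10 × 0.36 = 3.600
Maximum at c = 9 (4.140 surviving offspring).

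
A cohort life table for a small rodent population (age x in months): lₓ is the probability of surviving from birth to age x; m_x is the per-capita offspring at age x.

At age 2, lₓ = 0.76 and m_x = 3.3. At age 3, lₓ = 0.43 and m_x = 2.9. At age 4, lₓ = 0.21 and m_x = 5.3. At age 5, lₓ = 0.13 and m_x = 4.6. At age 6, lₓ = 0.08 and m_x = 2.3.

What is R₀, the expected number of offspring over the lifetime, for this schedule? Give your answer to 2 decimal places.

5.65

R₀ = Σ lₓ m_x:
  age 2: 0.76 × 3.3 = 2.5080
  age 3: 0.43 × 2.9 = 1.2470
  age 4: 0.21 × 5.3 = 1.1130
  age 5: 0.13 × 4.6 = 0.5980
  age 6: 0.08 × 2.3 = 0.1840
R₀ = 2.5080 + 1.2470 + 1.1130 + 0.5980 + 0.1840 = 5.6500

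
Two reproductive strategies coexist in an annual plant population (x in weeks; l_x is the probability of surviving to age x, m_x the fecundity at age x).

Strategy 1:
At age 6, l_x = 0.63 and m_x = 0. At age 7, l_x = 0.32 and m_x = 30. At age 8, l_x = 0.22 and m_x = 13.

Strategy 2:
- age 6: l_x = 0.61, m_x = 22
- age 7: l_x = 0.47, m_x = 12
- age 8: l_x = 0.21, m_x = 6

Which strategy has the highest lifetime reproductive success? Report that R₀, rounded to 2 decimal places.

Strategy 1: R₀ = 0.63×0 + 0.32×30 + 0.22×13 = 12.4600
Strategy 2: R₀ = 0.61×22 + 0.47×12 + 0.21×6 = 20.3200
Highest R₀: strategy 2 with 20.3200.

20.32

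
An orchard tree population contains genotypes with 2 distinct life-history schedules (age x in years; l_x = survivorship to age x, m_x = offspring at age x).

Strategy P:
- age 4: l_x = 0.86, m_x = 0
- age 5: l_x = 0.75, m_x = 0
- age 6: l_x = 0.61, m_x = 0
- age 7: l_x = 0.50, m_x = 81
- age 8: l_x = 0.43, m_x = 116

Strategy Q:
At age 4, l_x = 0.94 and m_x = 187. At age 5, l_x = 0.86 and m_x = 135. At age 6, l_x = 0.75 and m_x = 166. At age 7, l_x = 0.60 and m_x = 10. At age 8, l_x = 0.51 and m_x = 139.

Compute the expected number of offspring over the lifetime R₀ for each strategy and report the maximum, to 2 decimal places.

Strategy P: R₀ = 0.86×0 + 0.75×0 + 0.61×0 + 0.50×81 + 0.43×116 = 90.3800
Strategy Q: R₀ = 0.94×187 + 0.86×135 + 0.75×166 + 0.60×10 + 0.51×139 = 493.2700
Highest R₀: strategy Q with 493.2700.

493.27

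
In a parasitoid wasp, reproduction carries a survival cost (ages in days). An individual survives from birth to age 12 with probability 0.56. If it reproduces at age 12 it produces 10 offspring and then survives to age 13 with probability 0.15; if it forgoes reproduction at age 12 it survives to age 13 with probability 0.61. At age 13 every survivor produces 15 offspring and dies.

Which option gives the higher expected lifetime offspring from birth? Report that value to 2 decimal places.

6.86

breed at age 12: R₀ = 0.56 × (10 + 0.15 × 15) = 0.56 × 12.2500 = 6.8600
delay to age 13: R₀ = 0.56 × (0.61 × 15) = 0.56 × 9.1500 = 5.1240
Higher: breed at age 12 (6.8600).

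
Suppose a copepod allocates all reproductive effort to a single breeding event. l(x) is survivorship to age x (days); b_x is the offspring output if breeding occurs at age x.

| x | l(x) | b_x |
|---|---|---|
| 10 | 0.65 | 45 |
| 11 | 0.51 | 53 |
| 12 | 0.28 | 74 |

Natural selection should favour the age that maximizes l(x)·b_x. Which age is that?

10

Expected offspring if breeding at age x = l(x) × b_x:
  age 10: 0.65 × 45 = 29.250
  age 11: 0.51 × 53 = 27.030
  age 12: 0.28 × 74 = 20.720
Maximum at age 10 (29.250).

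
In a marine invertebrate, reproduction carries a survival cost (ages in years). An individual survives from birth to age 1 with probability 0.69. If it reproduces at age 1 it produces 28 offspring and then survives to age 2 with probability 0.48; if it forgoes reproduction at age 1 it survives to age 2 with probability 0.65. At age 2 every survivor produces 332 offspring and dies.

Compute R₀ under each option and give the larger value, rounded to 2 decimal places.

breed at age 1: R₀ = 0.69 × (28 + 0.48 × 332) = 0.69 × 187.3600 = 129.2784
delay to age 2: R₀ = 0.69 × (0.65 × 332) = 0.69 × 215.8000 = 148.9020
Higher: delay to age 2 (148.9020).

148.90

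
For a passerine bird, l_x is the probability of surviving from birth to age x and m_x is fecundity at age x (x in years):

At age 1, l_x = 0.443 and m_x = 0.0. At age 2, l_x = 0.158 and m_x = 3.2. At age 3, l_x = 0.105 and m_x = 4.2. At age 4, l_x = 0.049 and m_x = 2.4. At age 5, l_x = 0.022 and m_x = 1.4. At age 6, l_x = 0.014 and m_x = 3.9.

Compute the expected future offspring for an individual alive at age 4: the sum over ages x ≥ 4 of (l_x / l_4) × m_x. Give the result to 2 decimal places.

l_4 = 0.049. Conditional survival from age 4 to x is l_x / l_4.
  x=4: (0.049/0.049) × 2.4 = 2.4000
  x=5: (0.022/0.049) × 1.4 = 0.6286
  x=6: (0.014/0.049) × 3.9 = 1.1143
Sum = 2.4000 + 0.6286 + 1.1143 = 4.1429

4.14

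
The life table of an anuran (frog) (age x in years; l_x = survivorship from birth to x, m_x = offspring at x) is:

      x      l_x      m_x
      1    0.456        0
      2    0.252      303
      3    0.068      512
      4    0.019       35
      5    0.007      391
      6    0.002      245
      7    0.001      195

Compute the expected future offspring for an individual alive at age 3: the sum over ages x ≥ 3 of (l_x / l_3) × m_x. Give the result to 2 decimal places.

l_3 = 0.068. Conditional survival from age 3 to x is l_x / l_3.
  x=3: (0.068/0.068) × 512 = 512.0000
  x=4: (0.019/0.068) × 35 = 9.7794
  x=5: (0.007/0.068) × 391 = 40.2500
  x=6: (0.002/0.068) × 245 = 7.2059
  x=7: (0.001/0.068) × 195 = 2.8676
Sum = 512.0000 + 9.7794 + 40.2500 + 7.2059 + 2.8676 = 572.1029

572.10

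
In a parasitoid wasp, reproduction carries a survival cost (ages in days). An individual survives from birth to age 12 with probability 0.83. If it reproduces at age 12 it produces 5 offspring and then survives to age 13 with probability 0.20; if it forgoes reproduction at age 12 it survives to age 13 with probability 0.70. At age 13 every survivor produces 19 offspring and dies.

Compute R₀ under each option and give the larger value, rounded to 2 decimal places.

breed at age 12: R₀ = 0.83 × (5 + 0.20 × 19) = 0.83 × 8.8000 = 7.3040
delay to age 13: R₀ = 0.83 × (0.70 × 19) = 0.83 × 13.3000 = 11.0390
Higher: delay to age 13 (11.0390).

11.04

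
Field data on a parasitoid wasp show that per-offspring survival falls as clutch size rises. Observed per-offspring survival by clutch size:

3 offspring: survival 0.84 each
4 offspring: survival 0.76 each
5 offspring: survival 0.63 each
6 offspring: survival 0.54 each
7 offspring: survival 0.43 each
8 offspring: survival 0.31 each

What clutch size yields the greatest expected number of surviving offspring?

6

Expected surviving offspring = c × s(c):
  c=3: 3 × 0.84 = 2.520
  c=4: 4 × 0.76 = 3.040
  c=5: 5 × 0.63 = 3.150
  c=6: 6 × 0.54 = 3.240
  c=7: 7 × 0.43 = 3.010
  c=8: 8 × 0.31 = 2.480
Maximum at c = 6 (3.240 surviving offspring).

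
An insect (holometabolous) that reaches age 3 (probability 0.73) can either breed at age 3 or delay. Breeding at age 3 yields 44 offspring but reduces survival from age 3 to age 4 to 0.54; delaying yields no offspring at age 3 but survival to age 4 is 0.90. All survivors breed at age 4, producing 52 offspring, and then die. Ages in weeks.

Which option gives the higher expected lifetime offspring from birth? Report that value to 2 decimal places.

52.62

breed at age 3: R₀ = 0.73 × (44 + 0.54 × 52) = 0.73 × 72.0800 = 52.6184
delay to age 4: R₀ = 0.73 × (0.90 × 52) = 0.73 × 46.8000 = 34.1640
Higher: breed at age 3 (52.6184).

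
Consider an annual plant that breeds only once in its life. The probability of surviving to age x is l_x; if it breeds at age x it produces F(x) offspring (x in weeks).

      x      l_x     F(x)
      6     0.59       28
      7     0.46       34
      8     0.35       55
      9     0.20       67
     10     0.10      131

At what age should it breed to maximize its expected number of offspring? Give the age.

8

Expected offspring if breeding at age x = l_x × F(x):
  age 6: 0.59 × 28 = 16.520
  age 7: 0.46 × 34 = 15.640
  age 8: 0.35 × 55 = 19.250
  age 9: 0.20 × 67 = 13.400
  age 10: 0.10 × 131 = 13.100
Maximum at age 8 (19.250).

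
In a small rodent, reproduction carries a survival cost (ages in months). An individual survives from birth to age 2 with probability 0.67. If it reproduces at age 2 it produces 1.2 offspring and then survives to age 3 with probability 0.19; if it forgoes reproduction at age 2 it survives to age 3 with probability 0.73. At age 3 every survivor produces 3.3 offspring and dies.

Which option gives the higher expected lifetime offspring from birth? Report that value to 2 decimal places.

breed at age 2: R₀ = 0.67 × (1.2 + 0.19 × 3.3) = 0.67 × 1.8270 = 1.2241
delay to age 3: R₀ = 0.67 × (0.73 × 3.3) = 0.67 × 2.4090 = 1.6140
Higher: delay to age 3 (1.6140).

1.61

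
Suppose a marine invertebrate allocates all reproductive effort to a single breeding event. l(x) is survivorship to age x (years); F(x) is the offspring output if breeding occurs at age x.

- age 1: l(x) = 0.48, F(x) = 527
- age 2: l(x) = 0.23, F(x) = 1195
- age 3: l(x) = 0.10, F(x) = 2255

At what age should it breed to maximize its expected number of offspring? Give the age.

Expected offspring if breeding at age x = l(x) × F(x):
  age 1: 0.48 × 527 = 252.960
  age 2: 0.23 × 1195 = 274.850
  age 3: 0.10 × 2255 = 225.500
Maximum at age 2 (274.850).

2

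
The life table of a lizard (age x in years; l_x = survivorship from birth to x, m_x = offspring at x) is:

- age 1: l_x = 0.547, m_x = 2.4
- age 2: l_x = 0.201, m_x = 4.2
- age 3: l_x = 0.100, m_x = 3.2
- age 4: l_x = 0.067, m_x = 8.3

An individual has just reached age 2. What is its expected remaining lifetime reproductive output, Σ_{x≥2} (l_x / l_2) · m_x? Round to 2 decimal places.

l_2 = 0.201. Conditional survival from age 2 to x is l_x / l_2.
  x=2: (0.201/0.201) × 4.2 = 4.2000
  x=3: (0.100/0.201) × 3.2 = 1.5920
  x=4: (0.067/0.201) × 8.3 = 2.7667
Sum = 4.2000 + 1.5920 + 2.7667 = 8.5587

8.56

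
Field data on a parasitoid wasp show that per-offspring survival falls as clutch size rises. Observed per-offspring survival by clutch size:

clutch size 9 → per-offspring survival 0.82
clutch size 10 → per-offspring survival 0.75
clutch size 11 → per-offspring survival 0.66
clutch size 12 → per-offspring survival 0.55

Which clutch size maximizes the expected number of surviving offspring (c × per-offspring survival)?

Expected surviving offspring = c × s(c):
  c=9: 9 × 0.82 = 7.380
  c=10: 10 × 0.75 = 7.500
  c=11: 11 × 0.66 = 7.260
  c=12: 12 × 0.55 = 6.600
Maximum at c = 10 (7.500 surviving offspring).

10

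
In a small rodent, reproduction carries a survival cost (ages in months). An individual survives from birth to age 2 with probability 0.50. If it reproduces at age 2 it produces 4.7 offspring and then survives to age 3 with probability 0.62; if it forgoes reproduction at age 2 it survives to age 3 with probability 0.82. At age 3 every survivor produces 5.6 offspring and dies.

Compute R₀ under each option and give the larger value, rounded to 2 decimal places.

breed at age 2: R₀ = 0.50 × (4.7 + 0.62 × 5.6) = 0.50 × 8.1720 = 4.0860
delay to age 3: R₀ = 0.50 × (0.82 × 5.6) = 0.50 × 4.5920 = 2.2960
Higher: breed at age 2 (4.0860).

4.09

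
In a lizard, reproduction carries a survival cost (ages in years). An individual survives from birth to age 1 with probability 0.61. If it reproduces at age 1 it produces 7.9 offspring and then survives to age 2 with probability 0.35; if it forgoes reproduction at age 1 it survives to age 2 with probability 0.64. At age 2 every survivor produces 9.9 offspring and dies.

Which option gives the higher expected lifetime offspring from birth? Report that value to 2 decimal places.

6.93

breed at age 1: R₀ = 0.61 × (7.9 + 0.35 × 9.9) = 0.61 × 11.3650 = 6.9326
delay to age 2: R₀ = 0.61 × (0.64 × 9.9) = 0.61 × 6.3360 = 3.8650
Higher: breed at age 1 (6.9326).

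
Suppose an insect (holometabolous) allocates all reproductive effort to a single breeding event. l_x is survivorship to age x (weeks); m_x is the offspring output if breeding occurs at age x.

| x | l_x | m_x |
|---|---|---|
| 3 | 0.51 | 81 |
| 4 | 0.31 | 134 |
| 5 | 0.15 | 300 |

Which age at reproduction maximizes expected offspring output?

Expected offspring if breeding at age x = l_x × m_x:
  age 3: 0.51 × 81 = 41.310
  age 4: 0.31 × 134 = 41.540
  age 5: 0.15 × 300 = 45.000
Maximum at age 5 (45.000).

5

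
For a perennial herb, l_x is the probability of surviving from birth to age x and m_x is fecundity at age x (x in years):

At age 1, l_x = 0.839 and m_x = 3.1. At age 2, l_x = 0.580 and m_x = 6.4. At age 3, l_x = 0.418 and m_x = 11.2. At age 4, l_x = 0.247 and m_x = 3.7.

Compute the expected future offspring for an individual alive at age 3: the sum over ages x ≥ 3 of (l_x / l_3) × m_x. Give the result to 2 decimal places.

l_3 = 0.418. Conditional survival from age 3 to x is l_x / l_3.
  x=3: (0.418/0.418) × 11.2 = 11.2000
  x=4: (0.247/0.418) × 3.7 = 2.1864
Sum = 11.2000 + 2.1864 = 13.3864

13.39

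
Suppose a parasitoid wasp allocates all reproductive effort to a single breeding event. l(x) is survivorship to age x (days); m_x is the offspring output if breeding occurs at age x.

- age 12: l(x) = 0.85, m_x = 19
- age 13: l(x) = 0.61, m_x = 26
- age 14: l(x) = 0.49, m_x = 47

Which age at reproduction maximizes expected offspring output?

14

Expected offspring if breeding at age x = l(x) × m_x:
  age 12: 0.85 × 19 = 16.150
  age 13: 0.61 × 26 = 15.860
  age 14: 0.49 × 47 = 23.030
Maximum at age 14 (23.030).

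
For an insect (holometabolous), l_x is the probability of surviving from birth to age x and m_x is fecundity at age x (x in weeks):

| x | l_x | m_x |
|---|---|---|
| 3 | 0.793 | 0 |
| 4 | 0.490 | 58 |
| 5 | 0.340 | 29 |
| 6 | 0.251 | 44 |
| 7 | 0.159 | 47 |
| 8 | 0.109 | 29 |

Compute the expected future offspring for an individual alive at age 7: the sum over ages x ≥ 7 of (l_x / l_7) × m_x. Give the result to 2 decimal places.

66.88

l_7 = 0.159. Conditional survival from age 7 to x is l_x / l_7.
  x=7: (0.159/0.159) × 47 = 47.0000
  x=8: (0.109/0.159) × 29 = 19.8805
Sum = 47.0000 + 19.8805 = 66.8805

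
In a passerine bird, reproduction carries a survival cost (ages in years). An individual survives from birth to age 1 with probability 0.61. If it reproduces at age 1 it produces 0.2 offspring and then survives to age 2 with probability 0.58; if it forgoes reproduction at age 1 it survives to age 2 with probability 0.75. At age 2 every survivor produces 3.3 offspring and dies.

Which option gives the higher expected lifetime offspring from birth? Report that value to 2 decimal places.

1.51

breed at age 1: R₀ = 0.61 × (0.2 + 0.58 × 3.3) = 0.61 × 2.1140 = 1.2895
delay to age 2: R₀ = 0.61 × (0.75 × 3.3) = 0.61 × 2.4750 = 1.5097
Higher: delay to age 2 (1.5097).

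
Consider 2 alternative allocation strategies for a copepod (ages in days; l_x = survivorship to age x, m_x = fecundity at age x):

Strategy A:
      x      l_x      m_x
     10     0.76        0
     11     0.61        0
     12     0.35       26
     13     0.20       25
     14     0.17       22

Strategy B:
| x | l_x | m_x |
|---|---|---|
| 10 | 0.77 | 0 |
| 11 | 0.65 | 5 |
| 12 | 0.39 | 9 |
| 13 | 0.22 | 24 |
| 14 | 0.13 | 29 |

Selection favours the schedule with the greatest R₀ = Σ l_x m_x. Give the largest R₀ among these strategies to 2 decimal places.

17.84

Strategy A: R₀ = 0.76×0 + 0.61×0 + 0.35×26 + 0.20×25 + 0.17×22 = 17.8400
Strategy B: R₀ = 0.77×0 + 0.65×5 + 0.39×9 + 0.22×24 + 0.13×29 = 15.8100
Highest R₀: strategy A with 17.8400.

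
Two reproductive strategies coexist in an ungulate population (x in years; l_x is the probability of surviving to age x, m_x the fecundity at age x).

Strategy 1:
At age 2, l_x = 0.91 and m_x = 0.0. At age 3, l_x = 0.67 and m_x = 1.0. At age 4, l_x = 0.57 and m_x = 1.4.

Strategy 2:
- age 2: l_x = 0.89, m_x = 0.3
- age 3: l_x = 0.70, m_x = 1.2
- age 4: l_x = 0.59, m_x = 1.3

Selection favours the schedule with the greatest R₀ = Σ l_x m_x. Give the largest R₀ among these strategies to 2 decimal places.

Strategy 1: R₀ = 0.91×0.0 + 0.67×1.0 + 0.57×1.4 = 1.4680
Strategy 2: R₀ = 0.89×0.3 + 0.70×1.2 + 0.59×1.3 = 1.8740
Highest R₀: strategy 2 with 1.8740.

1.87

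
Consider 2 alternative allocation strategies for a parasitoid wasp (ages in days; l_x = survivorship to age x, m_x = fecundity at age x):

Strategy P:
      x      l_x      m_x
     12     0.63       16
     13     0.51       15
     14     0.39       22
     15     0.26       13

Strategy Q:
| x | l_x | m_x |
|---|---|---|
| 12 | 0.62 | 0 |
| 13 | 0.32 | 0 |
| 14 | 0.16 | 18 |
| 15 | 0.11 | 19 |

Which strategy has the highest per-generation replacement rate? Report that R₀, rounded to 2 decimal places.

Strategy P: R₀ = 0.63×16 + 0.51×15 + 0.39×22 + 0.26×13 = 29.6900
Strategy Q: R₀ = 0.62×0 + 0.32×0 + 0.16×18 + 0.11×19 = 4.9700
Highest R₀: strategy P with 29.6900.

29.69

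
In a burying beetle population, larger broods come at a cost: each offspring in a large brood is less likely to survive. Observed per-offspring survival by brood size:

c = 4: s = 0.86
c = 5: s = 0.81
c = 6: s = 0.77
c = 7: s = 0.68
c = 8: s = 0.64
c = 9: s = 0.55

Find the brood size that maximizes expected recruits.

Expected recruits = c × s(c):
  c=4: 4 × 0.86 = 3.440
  c=5: 5 × 0.81 = 4.050
  c=6: 6 × 0.77 = 4.620
  c=7: 7 × 0.68 = 4.760
  c=8: 8 × 0.64 = 5.120
  c=9: 9 × 0.55 = 4.950
Maximum at c = 8 (5.120 recruits).

8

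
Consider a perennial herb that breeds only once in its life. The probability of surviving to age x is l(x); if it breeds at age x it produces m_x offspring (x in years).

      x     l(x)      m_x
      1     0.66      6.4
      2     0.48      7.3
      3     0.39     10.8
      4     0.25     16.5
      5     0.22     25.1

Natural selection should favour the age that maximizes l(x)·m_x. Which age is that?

5

Expected offspring if breeding at age x = l(x) × m_x:
  age 1: 0.66 × 6.4 = 4.224
  age 2: 0.48 × 7.3 = 3.504
  age 3: 0.39 × 10.8 = 4.212
  age 4: 0.25 × 16.5 = 4.125
  age 5: 0.22 × 25.1 = 5.522
Maximum at age 5 (5.522).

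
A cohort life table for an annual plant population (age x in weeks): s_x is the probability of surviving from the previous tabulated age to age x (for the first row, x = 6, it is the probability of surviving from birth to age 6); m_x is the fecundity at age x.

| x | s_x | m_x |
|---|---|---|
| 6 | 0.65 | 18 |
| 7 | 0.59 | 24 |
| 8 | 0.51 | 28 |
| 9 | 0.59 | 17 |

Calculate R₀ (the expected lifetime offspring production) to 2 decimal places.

28.34

Survivorship from birth: l_x = s_6·s_7·…·s_x.
  l_6 = 0.65000
  l_7 = 0.38350
  l_8 = 0.19559
  l_9 = 0.11540
R₀ = Σ l_x m_x:
  age 6: 0.65000 × 18 = 11.7000
  age 7: 0.38350 × 24 = 9.2040
  age 8: 0.19559 × 28 = 5.4765
  age 9: 0.11540 × 17 = 1.9618
R₀ = 11.7000 + 9.2040 + 5.4765 + 1.9618 = 28.3423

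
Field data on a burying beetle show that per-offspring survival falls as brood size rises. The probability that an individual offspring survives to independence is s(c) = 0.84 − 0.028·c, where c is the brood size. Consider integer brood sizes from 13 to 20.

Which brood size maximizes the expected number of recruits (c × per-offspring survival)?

Expected recruits = c × s(c):
  c=13: 13 × 0.476 = 6.188
  c=14: 14 × 0.448 = 6.272
  c=15: 15 × 0.420 = 6.300
  c=16: 16 × 0.392 = 6.272
  c=17: 17 × 0.364 = 6.188
  c=18: 18 × 0.336 = 6.048
  c=19: 19 × 0.308 = 5.852
  c=20: 20 × 0.280 = 5.600
Maximum at c = 15 (6.300 recruits).

15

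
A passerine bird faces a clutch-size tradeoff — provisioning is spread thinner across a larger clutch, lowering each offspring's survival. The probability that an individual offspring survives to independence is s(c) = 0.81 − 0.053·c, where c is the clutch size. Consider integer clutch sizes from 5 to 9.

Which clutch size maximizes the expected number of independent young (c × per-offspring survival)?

Expected independent young = c × s(c):
  c=5: 5 × 0.545 = 2.725
  c=6: 6 × 0.492 = 2.952
  c=7: 7 × 0.439 = 3.073
  c=8: 8 × 0.386 = 3.088
  c=9: 9 × 0.333 = 2.997
Maximum at c = 8 (3.088 independent young).

8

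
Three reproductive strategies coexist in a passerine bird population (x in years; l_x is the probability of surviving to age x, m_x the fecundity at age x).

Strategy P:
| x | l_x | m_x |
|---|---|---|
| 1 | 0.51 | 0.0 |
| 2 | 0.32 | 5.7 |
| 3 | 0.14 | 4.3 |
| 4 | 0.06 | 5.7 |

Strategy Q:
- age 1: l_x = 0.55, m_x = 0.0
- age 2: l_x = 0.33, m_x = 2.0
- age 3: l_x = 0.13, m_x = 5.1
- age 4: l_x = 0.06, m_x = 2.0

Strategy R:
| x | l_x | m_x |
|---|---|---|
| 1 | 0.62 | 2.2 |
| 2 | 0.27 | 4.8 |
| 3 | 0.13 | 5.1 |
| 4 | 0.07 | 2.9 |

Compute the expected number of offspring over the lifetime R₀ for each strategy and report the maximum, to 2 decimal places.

3.53

Strategy P: R₀ = 0.51×0.0 + 0.32×5.7 + 0.14×4.3 + 0.06×5.7 = 2.7680
Strategy Q: R₀ = 0.55×0.0 + 0.33×2.0 + 0.13×5.1 + 0.06×2.0 = 1.4430
Strategy R: R₀ = 0.62×2.2 + 0.27×4.8 + 0.13×5.1 + 0.07×2.9 = 3.5260
Highest R₀: strategy R with 3.5260.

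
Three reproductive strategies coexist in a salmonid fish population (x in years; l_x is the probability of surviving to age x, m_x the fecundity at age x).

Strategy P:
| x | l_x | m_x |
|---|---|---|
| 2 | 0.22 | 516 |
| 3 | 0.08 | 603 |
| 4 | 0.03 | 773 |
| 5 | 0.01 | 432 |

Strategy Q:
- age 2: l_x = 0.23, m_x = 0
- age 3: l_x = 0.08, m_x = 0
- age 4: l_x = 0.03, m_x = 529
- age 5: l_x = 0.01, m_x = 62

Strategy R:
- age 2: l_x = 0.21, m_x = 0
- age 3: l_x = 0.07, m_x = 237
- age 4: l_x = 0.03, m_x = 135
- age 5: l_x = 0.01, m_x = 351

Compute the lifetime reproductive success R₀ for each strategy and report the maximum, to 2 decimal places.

189.27

Strategy P: R₀ = 0.22×516 + 0.08×603 + 0.03×773 + 0.01×432 = 189.2700
Strategy Q: R₀ = 0.23×0 + 0.08×0 + 0.03×529 + 0.01×62 = 16.4900
Strategy R: R₀ = 0.21×0 + 0.07×237 + 0.03×135 + 0.01×351 = 24.1500
Highest R₀: strategy P with 189.2700.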